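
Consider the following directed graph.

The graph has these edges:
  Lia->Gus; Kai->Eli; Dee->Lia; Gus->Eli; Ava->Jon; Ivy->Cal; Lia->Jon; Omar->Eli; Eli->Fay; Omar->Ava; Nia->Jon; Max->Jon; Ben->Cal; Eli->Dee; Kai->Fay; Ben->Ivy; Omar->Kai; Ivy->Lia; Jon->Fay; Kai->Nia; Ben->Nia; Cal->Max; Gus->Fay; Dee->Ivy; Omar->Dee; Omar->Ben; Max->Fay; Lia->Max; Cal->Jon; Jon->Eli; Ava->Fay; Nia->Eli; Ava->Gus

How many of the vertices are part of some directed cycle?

A vertex is on a directed cycle iff it belongs to a strongly connected component of size ≥ 2 (or has a self-loop).
The vertices on cycles are {Cal, Dee, Eli, Gus, Ivy, Jon, Lia, Max} — 8 in total.

8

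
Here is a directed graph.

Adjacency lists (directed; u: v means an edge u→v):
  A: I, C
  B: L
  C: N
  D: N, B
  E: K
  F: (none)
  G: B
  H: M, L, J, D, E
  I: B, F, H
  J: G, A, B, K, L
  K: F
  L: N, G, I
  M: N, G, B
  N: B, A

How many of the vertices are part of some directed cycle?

11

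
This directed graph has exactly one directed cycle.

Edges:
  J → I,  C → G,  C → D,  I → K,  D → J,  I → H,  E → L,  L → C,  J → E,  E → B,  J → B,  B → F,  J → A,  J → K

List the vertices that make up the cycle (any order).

DFS with gray/black marking from J:
J gray
  K gray
  K black
  E gray
    B gray
      F gray
      F black
    B black
    L gray
      C gray
        D gray
          D→J: J is gray → back edge
Back edge closes the cycle J → E → L → C → D → J; its vertices are {C, D, E, J, L}.

C, D, E, J, L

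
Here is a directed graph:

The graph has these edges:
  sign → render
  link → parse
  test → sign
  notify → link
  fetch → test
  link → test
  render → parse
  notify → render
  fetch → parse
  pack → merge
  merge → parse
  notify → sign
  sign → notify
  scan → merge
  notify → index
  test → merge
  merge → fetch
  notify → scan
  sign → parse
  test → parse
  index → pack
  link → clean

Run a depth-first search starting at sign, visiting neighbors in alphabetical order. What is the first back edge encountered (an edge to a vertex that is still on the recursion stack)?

DFS from sign (visiting neighbors in alphabetical order); mark gray on enter, black on exit:
sign gray
  notify gray
    index gray
      pack gray
        merge gray
          fetch gray
            parse gray
            parse black
            test gray
              test→merge: merge is gray → back edge
First back edge: test → merge.

test→merge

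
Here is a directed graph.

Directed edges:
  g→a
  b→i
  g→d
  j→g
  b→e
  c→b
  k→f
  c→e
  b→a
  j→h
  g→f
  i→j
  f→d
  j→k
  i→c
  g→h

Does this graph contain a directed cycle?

Yes

DFS with white/gray/black marking, starting from d:
d gray
d black
a gray
a black
b gray
  e gray
  e black
  b→a: a black — skip
  i gray
    j gray
      g gray
        h gray
        h black
        g→a: a black — skip
        f gray
          f→d: d black — skip
        f black
        g→d: d black — skip
      g black
      k gray
        k→f: f black — skip
      k black
      j→h: h black — skip
    j black
    c gray
      c→e: e black — skip
      c→b: b is gray → back edge
Back edge found, so a cycle exists: b → i → c → b.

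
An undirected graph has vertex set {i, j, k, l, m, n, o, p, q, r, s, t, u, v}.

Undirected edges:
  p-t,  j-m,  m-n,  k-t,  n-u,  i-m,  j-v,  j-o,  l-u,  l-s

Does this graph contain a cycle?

DFS, tracking each vertex's parent; an edge to a visited non-parent vertex closes a cycle.
Start from n:
visit n (parent –)
  visit m (parent n)
    visit i (parent m)
      i–m: parent, skip
    visit j (parent m)
      visit o (parent j)
        o–j: parent, skip
      j–m: parent, skip
      visit v (parent j)
        v–j: parent, skip
    m–n: parent, skip
  visit u (parent n)
    visit l (parent u)
      l–u: parent, skip
      visit s (parent l)
        s–l: parent, skip
    u–n: parent, skip
visit k (parent –)
  visit t (parent k)
    visit p (parent t)
      p–t: parent, skip
    t–k: parent, skip
visit q (parent –)
visit r (parent –)
No non-parent visited neighbor found — the graph is a forest.

No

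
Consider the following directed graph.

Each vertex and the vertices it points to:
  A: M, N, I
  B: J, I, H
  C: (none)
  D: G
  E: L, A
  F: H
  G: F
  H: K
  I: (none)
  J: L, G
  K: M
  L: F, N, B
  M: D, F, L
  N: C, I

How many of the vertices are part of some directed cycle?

9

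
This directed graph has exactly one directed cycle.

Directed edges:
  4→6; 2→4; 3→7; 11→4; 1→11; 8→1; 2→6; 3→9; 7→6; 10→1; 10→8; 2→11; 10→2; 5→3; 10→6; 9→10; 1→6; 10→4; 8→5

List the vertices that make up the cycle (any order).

3, 5, 8, 9, 10

DFS with gray/black marking from 8:
8 gray
  5 gray
    3 gray
      7 gray
        6 gray
        6 black
      7 black
      9 gray
        10 gray
          2 gray
            4 gray
              4→6: 6 black — skip
            4 black
            2→6: 6 black — skip
            11 gray
              11→4: 4 black — skip
            11 black
          2 black
          10→4: 4 black — skip
          10→6: 6 black — skip
          10→8: 8 is gray → back edge
Back edge closes the cycle 8 → 5 → 3 → 9 → 10 → 8; its vertices are {3, 5, 8, 9, 10}.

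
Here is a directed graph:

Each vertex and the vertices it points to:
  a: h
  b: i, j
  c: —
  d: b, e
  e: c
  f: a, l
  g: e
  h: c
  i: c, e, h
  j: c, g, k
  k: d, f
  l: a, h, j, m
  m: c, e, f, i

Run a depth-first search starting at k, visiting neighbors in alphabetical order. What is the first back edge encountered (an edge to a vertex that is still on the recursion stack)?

DFS from k (visiting neighbors in alphabetical order); mark gray on enter, black on exit:
k gray
  d gray
    b gray
      i gray
        c gray
        c black
        e gray
          e→c: c black — skip
        e black
        h gray
          h→c: c black — skip
        h black
      i black
      j gray
        j→c: c black — skip
        g gray
          g→e: e black — skip
        g black
        j→k: k is gray → back edge
First back edge: j → k.

j→k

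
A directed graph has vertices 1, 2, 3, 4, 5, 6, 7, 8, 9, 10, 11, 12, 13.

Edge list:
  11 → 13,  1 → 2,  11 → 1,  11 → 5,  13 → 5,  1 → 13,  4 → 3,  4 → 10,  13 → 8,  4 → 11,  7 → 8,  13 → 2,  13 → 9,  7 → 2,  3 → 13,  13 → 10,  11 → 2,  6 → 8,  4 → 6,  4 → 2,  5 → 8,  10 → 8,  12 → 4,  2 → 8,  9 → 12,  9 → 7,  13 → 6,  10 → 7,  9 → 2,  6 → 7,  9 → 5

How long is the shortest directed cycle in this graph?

For each vertex v, BFS finds the shortest path from v back to v.
The shortest such closed walk is 12 → 4 → 3 → 13 → 9 → 12, length 5.

5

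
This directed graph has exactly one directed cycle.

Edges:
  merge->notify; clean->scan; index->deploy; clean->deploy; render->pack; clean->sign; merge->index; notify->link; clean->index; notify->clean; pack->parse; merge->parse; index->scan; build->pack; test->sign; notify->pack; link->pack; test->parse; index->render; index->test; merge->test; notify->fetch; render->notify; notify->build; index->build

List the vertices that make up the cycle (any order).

DFS with gray/black marking from notify:
notify gray
  clean gray
    scan gray
    scan black
    index gray
      deploy gray
      deploy black
      build gray
        pack gray
          parse gray
          parse black
        pack black
      build black
      render gray
        render→pack: pack black — skip
        render→notify: notify is gray → back edge
Back edge closes the cycle notify → clean → index → render → notify; its vertices are {clean, index, notify, render}.

clean, index, notify, render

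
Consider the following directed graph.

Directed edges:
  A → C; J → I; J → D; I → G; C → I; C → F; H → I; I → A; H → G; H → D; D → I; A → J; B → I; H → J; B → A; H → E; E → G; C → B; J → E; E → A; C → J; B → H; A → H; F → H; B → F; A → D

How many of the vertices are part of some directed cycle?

A vertex is on a directed cycle iff it belongs to a strongly connected component of size ≥ 2 (or has a self-loop).
The vertices on cycles are {A, B, C, D, E, F, H, I, J} — 9 in total.

9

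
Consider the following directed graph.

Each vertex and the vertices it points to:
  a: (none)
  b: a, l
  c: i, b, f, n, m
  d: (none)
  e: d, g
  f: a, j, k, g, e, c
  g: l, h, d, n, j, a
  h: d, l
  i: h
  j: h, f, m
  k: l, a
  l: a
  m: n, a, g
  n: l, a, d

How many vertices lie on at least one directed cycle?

A vertex is on a directed cycle iff it belongs to a strongly connected component of size ≥ 2 (or has a self-loop).
The vertices on cycles are {c, e, f, g, j, m} — 6 in total.

6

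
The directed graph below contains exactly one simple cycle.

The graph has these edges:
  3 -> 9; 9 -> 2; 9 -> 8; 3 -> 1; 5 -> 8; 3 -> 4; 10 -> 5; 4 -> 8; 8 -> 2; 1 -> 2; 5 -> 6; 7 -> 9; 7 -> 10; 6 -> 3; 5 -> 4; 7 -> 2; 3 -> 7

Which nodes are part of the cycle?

3, 5, 6, 7, 10

DFS with gray/black marking from 5:
5 gray
  4 gray
    8 gray
      2 gray
      2 black
    8 black
  4 black
  5→8: 8 black — skip
  6 gray
    3 gray
      3→4: 4 black — skip
      9 gray
        9→8: 8 black — skip
        9→2: 2 black — skip
      9 black
      1 gray
        1→2: 2 black — skip
      1 black
      7 gray
        10 gray
          10→5: 5 is gray → back edge
Back edge closes the cycle 5 → 6 → 3 → 7 → 10 → 5; its vertices are {3, 5, 6, 7, 10}.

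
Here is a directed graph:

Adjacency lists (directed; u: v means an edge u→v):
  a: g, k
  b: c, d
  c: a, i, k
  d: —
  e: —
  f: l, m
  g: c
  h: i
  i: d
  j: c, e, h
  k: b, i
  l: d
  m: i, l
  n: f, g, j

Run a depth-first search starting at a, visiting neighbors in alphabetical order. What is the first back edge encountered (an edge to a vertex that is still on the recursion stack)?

DFS from a (visiting neighbors in alphabetical order); mark gray on enter, black on exit:
a gray
  g gray
    c gray
      c→a: a is gray → back edge
First back edge: c → a.

c→a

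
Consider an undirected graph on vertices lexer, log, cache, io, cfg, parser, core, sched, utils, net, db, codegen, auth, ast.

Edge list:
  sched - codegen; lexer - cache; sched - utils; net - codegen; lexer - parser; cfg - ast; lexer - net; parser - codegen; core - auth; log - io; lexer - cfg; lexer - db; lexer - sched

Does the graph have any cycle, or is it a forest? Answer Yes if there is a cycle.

Yes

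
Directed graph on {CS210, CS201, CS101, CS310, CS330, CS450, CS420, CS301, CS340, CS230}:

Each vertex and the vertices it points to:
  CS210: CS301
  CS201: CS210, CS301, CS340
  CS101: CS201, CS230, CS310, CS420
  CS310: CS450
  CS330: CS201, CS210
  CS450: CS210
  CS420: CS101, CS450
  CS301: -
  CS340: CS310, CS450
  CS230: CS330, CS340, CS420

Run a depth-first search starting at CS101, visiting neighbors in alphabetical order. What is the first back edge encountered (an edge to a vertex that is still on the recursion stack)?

DFS from CS101 (visiting neighbors in alphabetical order); mark gray on enter, black on exit:
CS101 gray
  CS201 gray
    CS210 gray
      CS301 gray
      CS301 black
    CS210 black
    CS201→CS301: CS301 black — skip
    CS340 gray
      CS310 gray
        CS450 gray
          CS450→CS210: CS210 black — skip
        CS450 black
      CS310 black
      CS340→CS450: CS450 black — skip
    CS340 black
  CS201 black
  CS230 gray
    CS330 gray
      CS330→CS201: CS201 black — skip
      CS330→CS210: CS210 black — skip
    CS330 black
    CS230→CS340: CS340 black — skip
    CS420 gray
      CS420→CS101: CS101 is gray → back edge
First back edge: CS420 → CS101.

CS420→CS101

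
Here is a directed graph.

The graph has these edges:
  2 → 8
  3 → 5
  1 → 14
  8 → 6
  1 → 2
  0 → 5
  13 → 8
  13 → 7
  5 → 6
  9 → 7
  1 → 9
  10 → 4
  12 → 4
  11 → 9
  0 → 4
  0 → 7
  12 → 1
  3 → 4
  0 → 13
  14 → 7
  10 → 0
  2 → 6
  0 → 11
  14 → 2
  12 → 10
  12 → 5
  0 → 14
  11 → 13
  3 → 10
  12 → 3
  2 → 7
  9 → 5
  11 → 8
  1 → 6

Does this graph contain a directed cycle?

No

DFS with white/gray/black marking, starting from 0:
0 gray
  5 gray
    6 gray
    6 black
  5 black
  4 gray
  4 black
  13 gray
    8 gray
      8→6: 6 black — skip
    8 black
    7 gray
    7 black
  13 black
  11 gray
    11→13: 13 black — skip
    11→8: 8 black — skip
    9 gray
      9→5: 5 black — skip
      9→7: 7 black — skip
    9 black
  11 black
  0→7: 7 black — skip
  14 gray
    2 gray
      2→7: 7 black — skip
      2→6: 6 black — skip
      2→8: 8 black — skip
    2 black
    14→7: 7 black — skip
  14 black
0 black
12 gray
  3 gray
    3→5: 5 black — skip
    10 gray
      10→4: 4 black — skip
      10→0: 0 black — skip
    10 black
    3→4: 4 black — skip
  3 black
  12→4: 4 black — skip
  12→5: 5 black — skip
  1 gray
    1→9: 9 black — skip
    1→14: 14 black — skip
    1→2: 2 black — skip
    1→6: 6 black — skip
  1 black
  12→10: 10 black — skip
12 black
Every edge goes to a white or black vertex — no back edge, so the graph is acyclic.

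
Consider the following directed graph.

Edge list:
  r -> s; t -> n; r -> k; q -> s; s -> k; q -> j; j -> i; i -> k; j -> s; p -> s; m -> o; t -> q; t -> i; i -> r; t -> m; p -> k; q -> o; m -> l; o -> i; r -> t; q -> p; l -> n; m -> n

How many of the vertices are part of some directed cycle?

A vertex is on a directed cycle iff it belongs to a strongly connected component of size ≥ 2 (or has a self-loop).
The vertices on cycles are {i, j, m, o, q, r, t} — 7 in total.

7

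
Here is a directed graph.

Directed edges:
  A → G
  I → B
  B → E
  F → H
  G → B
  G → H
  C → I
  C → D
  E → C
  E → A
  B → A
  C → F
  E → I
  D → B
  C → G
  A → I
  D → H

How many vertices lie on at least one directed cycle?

7

A vertex is on a directed cycle iff it belongs to a strongly connected component of size ≥ 2 (or has a self-loop).
The vertices on cycles are {A, B, C, D, E, G, I} — 7 in total.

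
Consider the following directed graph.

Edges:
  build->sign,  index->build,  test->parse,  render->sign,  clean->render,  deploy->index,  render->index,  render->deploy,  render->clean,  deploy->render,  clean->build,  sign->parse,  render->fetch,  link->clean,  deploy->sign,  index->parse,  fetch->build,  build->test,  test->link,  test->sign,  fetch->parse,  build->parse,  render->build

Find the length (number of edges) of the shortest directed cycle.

For each vertex v, BFS finds the shortest path from v back to v.
The shortest such closed walk is clean → render → clean, length 2.

2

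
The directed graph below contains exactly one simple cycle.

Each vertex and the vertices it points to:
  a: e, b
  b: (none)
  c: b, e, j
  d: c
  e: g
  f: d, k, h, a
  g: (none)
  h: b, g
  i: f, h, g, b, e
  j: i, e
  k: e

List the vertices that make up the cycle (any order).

DFS with gray/black marking from i:
i gray
  f gray
    d gray
      c gray
        b gray
        b black
        e gray
          g gray
          g black
        e black
        j gray
          j→i: i is gray → back edge
Back edge closes the cycle i → f → d → c → j → i; its vertices are {c, d, f, i, j}.

c, d, f, i, j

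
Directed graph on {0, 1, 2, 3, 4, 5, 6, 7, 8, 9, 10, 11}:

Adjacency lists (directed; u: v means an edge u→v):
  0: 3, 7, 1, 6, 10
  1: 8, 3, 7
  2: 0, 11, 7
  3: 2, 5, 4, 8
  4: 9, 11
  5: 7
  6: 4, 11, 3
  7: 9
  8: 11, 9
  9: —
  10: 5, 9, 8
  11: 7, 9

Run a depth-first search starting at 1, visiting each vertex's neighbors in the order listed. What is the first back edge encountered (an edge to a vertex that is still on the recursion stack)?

0->3

DFS from 1 (visiting each vertex's neighbors in the order listed); mark gray on enter, black on exit:
1 gray
  8 gray
    11 gray
      7 gray
        9 gray
        9 black
      7 black
      11→9: 9 black — skip
    11 black
    8→9: 9 black — skip
  8 black
  3 gray
    2 gray
      0 gray
        0→3: 3 is gray → back edge
First back edge: 0 → 3.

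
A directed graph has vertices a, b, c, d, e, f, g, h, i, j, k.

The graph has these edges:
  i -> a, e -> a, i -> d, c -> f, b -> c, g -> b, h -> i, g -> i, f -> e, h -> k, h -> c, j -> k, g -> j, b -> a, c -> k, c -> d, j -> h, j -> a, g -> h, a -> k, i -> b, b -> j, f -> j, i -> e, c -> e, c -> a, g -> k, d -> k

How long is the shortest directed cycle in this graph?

4

For each vertex v, BFS finds the shortest path from v back to v.
The shortest such closed walk is h → c → f → j → h, length 4.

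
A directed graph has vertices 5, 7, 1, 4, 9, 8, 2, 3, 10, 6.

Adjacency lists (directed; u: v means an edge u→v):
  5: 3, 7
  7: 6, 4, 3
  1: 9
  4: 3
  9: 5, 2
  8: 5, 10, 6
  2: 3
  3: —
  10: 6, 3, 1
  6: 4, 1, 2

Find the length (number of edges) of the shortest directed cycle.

For each vertex v, BFS finds the shortest path from v back to v.
The shortest such closed walk is 5 → 7 → 6 → 1 → 9 → 5, length 5.

5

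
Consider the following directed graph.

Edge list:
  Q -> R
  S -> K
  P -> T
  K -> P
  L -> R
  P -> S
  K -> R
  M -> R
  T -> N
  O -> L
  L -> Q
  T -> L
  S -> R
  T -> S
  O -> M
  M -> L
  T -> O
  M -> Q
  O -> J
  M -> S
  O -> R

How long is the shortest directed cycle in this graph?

For each vertex v, BFS finds the shortest path from v back to v.
The shortest such closed walk is P → S → K → P, length 3.

3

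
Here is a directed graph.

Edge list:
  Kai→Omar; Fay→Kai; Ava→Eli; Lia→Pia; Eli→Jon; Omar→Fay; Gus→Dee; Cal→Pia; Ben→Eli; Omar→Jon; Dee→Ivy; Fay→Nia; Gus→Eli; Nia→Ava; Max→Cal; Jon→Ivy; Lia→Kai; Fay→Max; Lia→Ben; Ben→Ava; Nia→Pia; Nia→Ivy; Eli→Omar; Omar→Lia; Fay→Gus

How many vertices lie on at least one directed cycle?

A vertex is on a directed cycle iff it belongs to a strongly connected component of size ≥ 2 (or has a self-loop).
The vertices on cycles are {Ava, Ben, Eli, Fay, Gus, Kai, Lia, Nia, Omar} — 9 in total.

9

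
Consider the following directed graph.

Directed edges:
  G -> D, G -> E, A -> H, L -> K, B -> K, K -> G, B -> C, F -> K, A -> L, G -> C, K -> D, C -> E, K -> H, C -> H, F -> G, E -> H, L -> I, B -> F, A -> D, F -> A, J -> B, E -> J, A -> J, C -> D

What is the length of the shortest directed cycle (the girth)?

For each vertex v, BFS finds the shortest path from v back to v.
The shortest such closed walk is F → A → J → B → F, length 4.

4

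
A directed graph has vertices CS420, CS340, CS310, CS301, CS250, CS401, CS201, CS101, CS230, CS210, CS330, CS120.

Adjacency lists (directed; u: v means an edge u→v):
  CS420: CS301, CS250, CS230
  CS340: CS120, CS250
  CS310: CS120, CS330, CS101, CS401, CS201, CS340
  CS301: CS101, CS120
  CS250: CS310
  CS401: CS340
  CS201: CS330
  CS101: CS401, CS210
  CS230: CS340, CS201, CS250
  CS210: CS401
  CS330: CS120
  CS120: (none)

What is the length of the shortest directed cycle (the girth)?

3

For each vertex v, BFS finds the shortest path from v back to v.
The shortest such closed walk is CS250 → CS310 → CS340 → CS250, length 3.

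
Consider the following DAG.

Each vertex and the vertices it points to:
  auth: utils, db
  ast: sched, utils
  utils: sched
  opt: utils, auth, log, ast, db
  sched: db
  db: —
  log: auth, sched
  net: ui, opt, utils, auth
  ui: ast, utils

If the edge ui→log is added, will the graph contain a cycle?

Adding ui→log creates a cycle iff log can already reach ui.
Explore from log: no path reaches ui. The graph stays acyclic.

No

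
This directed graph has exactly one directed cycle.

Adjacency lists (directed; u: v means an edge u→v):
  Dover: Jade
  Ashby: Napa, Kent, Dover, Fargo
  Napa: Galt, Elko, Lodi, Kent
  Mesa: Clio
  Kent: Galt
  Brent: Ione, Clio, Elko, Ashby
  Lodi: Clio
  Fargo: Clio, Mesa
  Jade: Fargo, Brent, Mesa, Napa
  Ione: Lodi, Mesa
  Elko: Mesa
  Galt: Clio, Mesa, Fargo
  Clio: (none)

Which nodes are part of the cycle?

Jade, Ashby, Brent, Dover

DFS with gray/black marking from Brent:
Brent gray
  Ione gray
    Lodi gray
      Clio gray
      Clio black
    Lodi black
    Mesa gray
      Mesa→Clio: Clio black — skip
    Mesa black
  Ione black
  Brent→Clio: Clio black — skip
  Elko gray
    Elko→Mesa: Mesa black — skip
  Elko black
  Ashby gray
    Napa gray
      Galt gray
        Galt→Clio: Clio black — skip
        Galt→Mesa: Mesa black — skip
        Fargo gray
          Fargo→Clio: Clio black — skip
          Fargo→Mesa: Mesa black — skip
        Fargo black
      Galt black
      Napa→Elko: Elko black — skip
      Napa→Lodi: Lodi black — skip
      Kent gray
        Kent→Galt: Galt black — skip
      Kent black
    Napa black
    Ashby→Kent: Kent black — skip
    Dover gray
      Jade gray
        Jade→Fargo: Fargo black — skip
        Jade→Brent: Brent is gray → back edge
Back edge closes the cycle Brent → Ashby → Dover → Jade → Brent; its vertices are {Jade, Ashby, Brent, Dover}.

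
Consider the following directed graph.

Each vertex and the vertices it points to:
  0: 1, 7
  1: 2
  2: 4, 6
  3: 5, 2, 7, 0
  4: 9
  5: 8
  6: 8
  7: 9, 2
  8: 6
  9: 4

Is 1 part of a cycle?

1 lies on a cycle iff there is a path from 1 back to itself.
Exploring from 1, it never reaches itself; equivalently, its strongly connected component is a singleton.

No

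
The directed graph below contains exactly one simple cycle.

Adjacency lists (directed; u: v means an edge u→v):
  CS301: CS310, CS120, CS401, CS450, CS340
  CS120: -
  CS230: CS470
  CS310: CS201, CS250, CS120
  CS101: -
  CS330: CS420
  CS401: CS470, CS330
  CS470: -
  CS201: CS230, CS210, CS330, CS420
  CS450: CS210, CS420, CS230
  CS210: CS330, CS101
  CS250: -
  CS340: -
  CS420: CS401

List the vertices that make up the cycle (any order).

CS330, CS401, CS420

DFS with gray/black marking from CS420:
CS420 gray
  CS401 gray
    CS470 gray
    CS470 black
    CS330 gray
      CS330→CS420: CS420 is gray → back edge
Back edge closes the cycle CS420 → CS401 → CS330 → CS420; its vertices are {CS330, CS401, CS420}.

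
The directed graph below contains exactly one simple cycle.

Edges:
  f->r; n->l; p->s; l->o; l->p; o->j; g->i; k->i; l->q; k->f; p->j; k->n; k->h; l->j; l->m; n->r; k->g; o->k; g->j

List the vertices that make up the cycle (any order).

DFS with gray/black marking from k:
k gray
  f gray
    r gray
    r black
  f black
  g gray
    i gray
    i black
    j gray
    j black
  g black
  h gray
  h black
  n gray
    l gray
      p gray
        s gray
        s black
        p→j: j black — skip
      p black
      o gray
        o→k: k is gray → back edge
Back edge closes the cycle k → n → l → o → k; its vertices are {k, l, n, o}.

k, l, n, o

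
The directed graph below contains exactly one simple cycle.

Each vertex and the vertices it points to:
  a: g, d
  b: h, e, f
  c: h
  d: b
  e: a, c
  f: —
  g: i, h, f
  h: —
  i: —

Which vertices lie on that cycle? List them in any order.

a, b, d, e

DFS with gray/black marking from e:
e gray
  a gray
    g gray
      i gray
      i black
      h gray
      h black
      f gray
      f black
    g black
    d gray
      b gray
        b→h: h black — skip
        b→e: e is gray → back edge
Back edge closes the cycle e → a → d → b → e; its vertices are {a, b, d, e}.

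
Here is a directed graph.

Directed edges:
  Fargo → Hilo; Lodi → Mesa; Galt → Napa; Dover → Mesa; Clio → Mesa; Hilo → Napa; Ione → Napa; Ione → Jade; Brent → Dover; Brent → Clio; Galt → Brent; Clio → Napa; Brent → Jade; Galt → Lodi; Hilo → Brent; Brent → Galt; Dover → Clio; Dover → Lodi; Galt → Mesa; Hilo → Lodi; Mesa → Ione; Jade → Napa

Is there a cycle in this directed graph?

Yes

DFS with white/gray/black marking, starting from Fargo:
Fargo gray
  Hilo gray
    Lodi gray
      Mesa gray
        Ione gray
          Napa gray
          Napa black
          Jade gray
            Jade→Napa: Napa black — skip
          Jade black
        Ione black
      Mesa black
    Lodi black
    Hilo→Napa: Napa black — skip
    Brent gray
      Clio gray
        Clio→Napa: Napa black — skip
        Clio→Mesa: Mesa black — skip
      Clio black
      Dover gray
        Dover→Clio: Clio black — skip
        Dover→Lodi: Lodi black — skip
        Dover→Mesa: Mesa black — skip
      Dover black
      Brent→Jade: Jade black — skip
      Galt gray
        Galt→Lodi: Lodi black — skip
        Galt→Napa: Napa black — skip
        Galt→Brent: Brent is gray → back edge
Back edge found, so a cycle exists: Brent → Galt → Brent.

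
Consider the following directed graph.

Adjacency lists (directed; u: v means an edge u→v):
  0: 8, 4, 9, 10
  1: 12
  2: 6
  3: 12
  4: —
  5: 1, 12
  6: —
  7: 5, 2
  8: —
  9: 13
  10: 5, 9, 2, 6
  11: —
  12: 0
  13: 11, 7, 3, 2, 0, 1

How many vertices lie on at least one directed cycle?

9

A vertex is on a directed cycle iff it belongs to a strongly connected component of size ≥ 2 (or has a self-loop).
The vertices on cycles are {0, 1, 3, 5, 7, 9, 10, 12, 13} — 9 in total.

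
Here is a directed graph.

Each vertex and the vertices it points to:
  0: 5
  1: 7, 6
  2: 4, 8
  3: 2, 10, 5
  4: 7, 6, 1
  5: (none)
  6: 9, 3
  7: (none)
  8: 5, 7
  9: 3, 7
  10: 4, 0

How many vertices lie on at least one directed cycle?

7

A vertex is on a directed cycle iff it belongs to a strongly connected component of size ≥ 2 (or has a self-loop).
The vertices on cycles are {1, 2, 3, 4, 6, 9, 10} — 7 in total.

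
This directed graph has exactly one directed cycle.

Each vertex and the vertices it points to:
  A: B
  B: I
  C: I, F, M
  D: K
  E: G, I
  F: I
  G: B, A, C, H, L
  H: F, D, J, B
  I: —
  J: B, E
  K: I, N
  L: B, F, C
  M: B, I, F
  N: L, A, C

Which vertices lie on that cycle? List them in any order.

E, G, H, J

DFS with gray/black marking from H:
H gray
  F gray
    I gray
    I black
  F black
  D gray
    K gray
      K→I: I black — skip
      N gray
        L gray
          B gray
            B→I: I black — skip
          B black
          L→F: F black — skip
          C gray
            C→I: I black — skip
            C→F: F black — skip
            M gray
              M→B: B black — skip
              M→I: I black — skip
              M→F: F black — skip
            M black
          C black
        L black
        A gray
          A→B: B black — skip
        A black
        N→C: C black — skip
      N black
    K black
  D black
  J gray
    J→B: B black — skip
    E gray
      G gray
        G→B: B black — skip
        G→A: A black — skip
        G→C: C black — skip
        G→H: H is gray → back edge
Back edge closes the cycle H → J → E → G → H; its vertices are {E, G, H, J}.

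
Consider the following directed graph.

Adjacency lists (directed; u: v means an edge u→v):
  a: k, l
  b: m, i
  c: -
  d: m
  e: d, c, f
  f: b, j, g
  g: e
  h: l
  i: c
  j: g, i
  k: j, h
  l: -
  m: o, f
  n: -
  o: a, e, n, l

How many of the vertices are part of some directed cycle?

10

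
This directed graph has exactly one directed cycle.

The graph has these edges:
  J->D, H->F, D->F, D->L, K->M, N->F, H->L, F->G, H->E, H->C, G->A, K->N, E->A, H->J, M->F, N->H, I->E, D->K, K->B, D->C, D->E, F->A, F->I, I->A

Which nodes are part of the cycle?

DFS with gray/black marking from K:
K gray
  M gray
    F gray
      I gray
        E gray
          A gray
          A black
        E black
        I→A: A black — skip
      I black
      G gray
        G→A: A black — skip
      G black
      F→A: A black — skip
    F black
  M black
  N gray
    H gray
      H→E: E black — skip
      C gray
      C black
      L gray
      L black
      H→F: F black — skip
      J gray
        D gray
          D→F: F black — skip
          D→C: C black — skip
          D→K: K is gray → back edge
Back edge closes the cycle K → N → H → J → D → K; its vertices are {D, H, J, K, N}.

D, H, J, K, N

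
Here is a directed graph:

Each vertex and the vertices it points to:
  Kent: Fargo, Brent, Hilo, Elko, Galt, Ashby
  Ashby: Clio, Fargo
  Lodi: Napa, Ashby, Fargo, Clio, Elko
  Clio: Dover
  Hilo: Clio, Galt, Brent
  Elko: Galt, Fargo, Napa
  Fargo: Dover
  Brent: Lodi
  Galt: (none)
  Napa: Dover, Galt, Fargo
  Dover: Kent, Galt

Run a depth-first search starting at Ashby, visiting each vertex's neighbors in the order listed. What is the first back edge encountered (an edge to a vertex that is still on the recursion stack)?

Fargo->Dover

DFS from Ashby (visiting each vertex's neighbors in the order listed); mark gray on enter, black on exit:
Ashby gray
  Clio gray
    Dover gray
      Kent gray
        Fargo gray
          Fargo→Dover: Dover is gray → back edge
First back edge: Fargo → Dover.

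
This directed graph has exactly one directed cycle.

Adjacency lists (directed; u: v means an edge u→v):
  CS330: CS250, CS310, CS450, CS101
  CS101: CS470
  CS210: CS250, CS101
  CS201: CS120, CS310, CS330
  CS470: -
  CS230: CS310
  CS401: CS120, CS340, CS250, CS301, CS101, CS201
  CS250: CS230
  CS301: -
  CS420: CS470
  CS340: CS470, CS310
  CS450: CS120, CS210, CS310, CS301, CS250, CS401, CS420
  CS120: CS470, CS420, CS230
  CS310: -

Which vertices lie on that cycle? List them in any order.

DFS with gray/black marking from CS450:
CS450 gray
  CS120 gray
    CS470 gray
    CS470 black
    CS420 gray
      CS420→CS470: CS470 black — skip
    CS420 black
    CS230 gray
      CS310 gray
      CS310 black
    CS230 black
  CS120 black
  CS210 gray
    CS250 gray
      CS250→CS230: CS230 black — skip
    CS250 black
    CS101 gray
      CS101→CS470: CS470 black — skip
    CS101 black
  CS210 black
  CS450→CS310: CS310 black — skip
  CS301 gray
  CS301 black
  CS450→CS250: CS250 black — skip
  CS401 gray
    CS401→CS120: CS120 black — skip
    CS340 gray
      CS340→CS470: CS470 black — skip
      CS340→CS310: CS310 black — skip
    CS340 black
    CS401→CS250: CS250 black — skip
    CS401→CS301: CS301 black — skip
    CS401→CS101: CS101 black — skip
    CS201 gray
      CS201→CS120: CS120 black — skip
      CS201→CS310: CS310 black — skip
      CS330 gray
        CS330→CS250: CS250 black — skip
        CS330→CS310: CS310 black — skip
        CS330→CS450: CS450 is gray → back edge
Back edge closes the cycle CS450 → CS401 → CS201 → CS330 → CS450; its vertices are {CS201, CS330, CS401, CS450}.

CS201, CS330, CS401, CS450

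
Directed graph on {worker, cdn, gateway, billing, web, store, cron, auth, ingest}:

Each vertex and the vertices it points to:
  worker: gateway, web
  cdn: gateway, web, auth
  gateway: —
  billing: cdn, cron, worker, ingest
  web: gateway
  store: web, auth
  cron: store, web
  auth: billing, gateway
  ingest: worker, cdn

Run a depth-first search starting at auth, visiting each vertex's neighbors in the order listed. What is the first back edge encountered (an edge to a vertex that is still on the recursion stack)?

cdn->auth

DFS from auth (visiting each vertex's neighbors in the order listed); mark gray on enter, black on exit:
auth gray
  billing gray
    cdn gray
      gateway gray
      gateway black
      web gray
        web→gateway: gateway black — skip
      web black
      cdn→auth: auth is gray → back edge
First back edge: cdn → auth.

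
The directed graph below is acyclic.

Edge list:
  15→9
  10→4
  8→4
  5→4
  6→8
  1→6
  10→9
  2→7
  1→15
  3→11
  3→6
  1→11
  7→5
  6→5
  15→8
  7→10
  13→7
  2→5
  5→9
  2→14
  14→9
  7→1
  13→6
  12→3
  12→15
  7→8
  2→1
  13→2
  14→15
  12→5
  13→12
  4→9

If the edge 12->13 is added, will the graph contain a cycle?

Yes

Adding 12→13 creates a cycle iff 13 can already reach 12.
Path from 13: 13 → 12.
So 13 → … → 12 → 13 is a cycle.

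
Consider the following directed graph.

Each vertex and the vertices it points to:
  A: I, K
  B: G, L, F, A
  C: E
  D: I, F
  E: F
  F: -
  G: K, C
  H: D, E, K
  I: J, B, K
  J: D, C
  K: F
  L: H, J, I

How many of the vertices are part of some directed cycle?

7

A vertex is on a directed cycle iff it belongs to a strongly connected component of size ≥ 2 (or has a self-loop).
The vertices on cycles are {A, B, D, H, I, J, L} — 7 in total.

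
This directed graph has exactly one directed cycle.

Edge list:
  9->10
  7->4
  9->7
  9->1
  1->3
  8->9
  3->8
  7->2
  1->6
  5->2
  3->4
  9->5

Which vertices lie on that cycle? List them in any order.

1, 3, 8, 9

DFS with gray/black marking from 9:
9 gray
  7 gray
    4 gray
    4 black
    2 gray
    2 black
  7 black
  10 gray
  10 black
  5 gray
    5→2: 2 black — skip
  5 black
  1 gray
    6 gray
    6 black
    3 gray
      3→4: 4 black — skip
      8 gray
        8→9: 9 is gray → back edge
Back edge closes the cycle 9 → 1 → 3 → 8 → 9; its vertices are {1, 3, 8, 9}.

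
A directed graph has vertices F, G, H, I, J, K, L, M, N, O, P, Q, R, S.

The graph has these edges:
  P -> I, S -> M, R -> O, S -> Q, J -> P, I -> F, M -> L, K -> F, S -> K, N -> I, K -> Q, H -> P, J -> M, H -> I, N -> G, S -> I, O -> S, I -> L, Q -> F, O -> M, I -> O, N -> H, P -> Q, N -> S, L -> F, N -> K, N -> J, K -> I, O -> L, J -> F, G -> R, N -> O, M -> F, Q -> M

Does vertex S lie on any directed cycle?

Yes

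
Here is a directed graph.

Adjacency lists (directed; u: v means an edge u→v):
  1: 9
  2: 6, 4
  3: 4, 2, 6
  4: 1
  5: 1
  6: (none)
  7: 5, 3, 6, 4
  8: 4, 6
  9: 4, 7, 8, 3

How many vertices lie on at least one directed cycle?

A vertex is on a directed cycle iff it belongs to a strongly connected component of size ≥ 2 (or has a self-loop).
The vertices on cycles are {1, 2, 3, 4, 5, 7, 8, 9} — 8 in total.

8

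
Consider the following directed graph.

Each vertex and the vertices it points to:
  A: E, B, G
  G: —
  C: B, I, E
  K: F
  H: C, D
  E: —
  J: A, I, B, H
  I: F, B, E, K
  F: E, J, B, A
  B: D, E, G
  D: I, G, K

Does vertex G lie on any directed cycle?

No

G lies on a cycle iff there is a path from G back to itself.
Exploring from G, it never reaches itself; equivalently, its strongly connected component is a singleton.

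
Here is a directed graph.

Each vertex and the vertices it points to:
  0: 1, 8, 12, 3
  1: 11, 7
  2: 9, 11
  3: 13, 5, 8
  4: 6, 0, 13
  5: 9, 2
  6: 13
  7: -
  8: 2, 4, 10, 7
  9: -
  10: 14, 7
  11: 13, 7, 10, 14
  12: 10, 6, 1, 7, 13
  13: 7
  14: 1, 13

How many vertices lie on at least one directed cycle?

8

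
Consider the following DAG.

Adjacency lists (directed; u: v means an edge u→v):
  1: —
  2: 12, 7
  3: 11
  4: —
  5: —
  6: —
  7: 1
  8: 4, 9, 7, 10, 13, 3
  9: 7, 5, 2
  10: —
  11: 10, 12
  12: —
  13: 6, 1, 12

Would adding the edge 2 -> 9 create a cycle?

Yes

Adding 2→9 creates a cycle iff 9 can already reach 2.
Path from 9: 9 → 2.
So 9 → … → 2 → 9 is a cycle.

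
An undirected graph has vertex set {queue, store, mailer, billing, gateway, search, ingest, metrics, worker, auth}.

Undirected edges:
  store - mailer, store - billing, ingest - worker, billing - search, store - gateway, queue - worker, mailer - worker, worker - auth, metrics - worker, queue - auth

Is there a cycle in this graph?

DFS, tracking each vertex's parent; an edge to a visited non-parent vertex closes a cycle.
Start from mailer:
visit mailer (parent –)
  visit worker (parent mailer)
    visit ingest (parent worker)
      ingest–worker: parent, skip
    visit queue (parent worker)
      visit auth (parent queue)
        auth–worker: worker visited and ≠ parent → cycle
Cycle: worker – queue – auth – worker.

Yes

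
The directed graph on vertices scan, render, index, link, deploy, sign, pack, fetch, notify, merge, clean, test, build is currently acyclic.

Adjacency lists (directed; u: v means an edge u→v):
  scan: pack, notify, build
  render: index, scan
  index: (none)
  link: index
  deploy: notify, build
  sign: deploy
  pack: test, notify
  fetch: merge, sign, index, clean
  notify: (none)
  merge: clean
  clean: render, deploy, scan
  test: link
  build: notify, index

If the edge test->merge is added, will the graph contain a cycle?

Yes

Adding test→merge creates a cycle iff merge can already reach test.
Path from merge: merge → clean → scan → pack → test.
So merge → … → test → merge is a cycle.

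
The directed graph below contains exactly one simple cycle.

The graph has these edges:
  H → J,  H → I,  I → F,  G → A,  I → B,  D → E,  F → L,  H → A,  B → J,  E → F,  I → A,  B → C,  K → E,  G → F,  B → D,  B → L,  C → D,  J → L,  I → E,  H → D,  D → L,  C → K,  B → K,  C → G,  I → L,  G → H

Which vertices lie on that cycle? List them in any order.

B, C, G, H, I

DFS with gray/black marking from C:
C gray
  D gray
    E gray
      F gray
        L gray
        L black
      F black
    E black
    D→L: L black — skip
  D black
  G gray
    A gray
    A black
    G→F: F black — skip
    H gray
      H→A: A black — skip
      J gray
        J→L: L black — skip
      J black
      H→D: D black — skip
      I gray
        I→F: F black — skip
        I→A: A black — skip
        B gray
          B→J: J black — skip
          B→L: L black — skip
          B→D: D black — skip
          B→C: C is gray → back edge
Back edge closes the cycle C → G → H → I → B → C; its vertices are {B, C, G, H, I}.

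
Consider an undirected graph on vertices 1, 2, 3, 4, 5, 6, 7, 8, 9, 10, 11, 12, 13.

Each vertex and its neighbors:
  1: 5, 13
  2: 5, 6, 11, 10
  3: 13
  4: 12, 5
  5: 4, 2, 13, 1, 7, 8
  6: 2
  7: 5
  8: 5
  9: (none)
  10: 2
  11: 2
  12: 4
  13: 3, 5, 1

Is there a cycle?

Yes

DFS, tracking each vertex's parent; an edge to a visited non-parent vertex closes a cycle.
Start from 8:
visit 8 (parent –)
  visit 5 (parent 8)
    visit 4 (parent 5)
      visit 12 (parent 4)
        12–4: parent, skip
      4–5: parent, skip
    visit 2 (parent 5)
      2–5: parent, skip
      visit 6 (parent 2)
        6–2: parent, skip
      visit 11 (parent 2)
        11–2: parent, skip
      visit 10 (parent 2)
        10–2: parent, skip
    visit 13 (parent 5)
      visit 3 (parent 13)
        3–13: parent, skip
      13–5: parent, skip
      visit 1 (parent 13)
        1–5: 5 visited and ≠ parent → cycle
Cycle: 5 – 13 – 1 – 5.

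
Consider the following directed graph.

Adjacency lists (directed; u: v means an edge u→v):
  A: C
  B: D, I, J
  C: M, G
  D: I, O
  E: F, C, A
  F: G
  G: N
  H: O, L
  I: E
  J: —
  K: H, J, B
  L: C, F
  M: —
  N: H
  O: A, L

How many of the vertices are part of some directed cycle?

8

A vertex is on a directed cycle iff it belongs to a strongly connected component of size ≥ 2 (or has a self-loop).
The vertices on cycles are {A, C, F, G, H, L, N, O} — 8 in total.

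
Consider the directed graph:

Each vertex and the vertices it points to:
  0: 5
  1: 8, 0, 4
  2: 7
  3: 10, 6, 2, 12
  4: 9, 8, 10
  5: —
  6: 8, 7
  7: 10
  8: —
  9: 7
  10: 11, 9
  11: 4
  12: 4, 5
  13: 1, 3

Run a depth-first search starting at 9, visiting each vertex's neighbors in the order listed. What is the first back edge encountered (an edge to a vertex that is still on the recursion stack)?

4→9

DFS from 9 (visiting each vertex's neighbors in the order listed); mark gray on enter, black on exit:
9 gray
  7 gray
    10 gray
      11 gray
        4 gray
          4→9: 9 is gray → back edge
First back edge: 4 → 9.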